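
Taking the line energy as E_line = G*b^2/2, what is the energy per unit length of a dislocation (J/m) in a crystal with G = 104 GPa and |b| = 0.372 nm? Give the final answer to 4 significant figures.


E = G*b^2/2
b = 0.372 nm = 3.72e-10 m
G = 104 GPa = 1.04e+11 Pa
E = 0.5 * 1.04e+11 * (3.72e-10)^2
E = 7.196e-09 J/m


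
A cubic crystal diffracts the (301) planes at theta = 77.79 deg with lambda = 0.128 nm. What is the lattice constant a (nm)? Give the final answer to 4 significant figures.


d = lambda / (2*sin(theta))
d = 0.128 / (2*sin(77.79 deg))
d = 0.0654813 nm
a = d * sqrt(h^2+k^2+l^2) = 0.0654813 * sqrt(10)
a = 0.2071 nm


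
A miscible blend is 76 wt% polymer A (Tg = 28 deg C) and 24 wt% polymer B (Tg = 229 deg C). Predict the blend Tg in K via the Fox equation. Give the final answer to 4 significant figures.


1/Tg = w1/Tg1 + w2/Tg2 (in Kelvin)
Tg1 = 301.15 K, Tg2 = 502.15 K
1/Tg = 0.76/301.15 + 0.24/502.15
Tg = 333.2 K


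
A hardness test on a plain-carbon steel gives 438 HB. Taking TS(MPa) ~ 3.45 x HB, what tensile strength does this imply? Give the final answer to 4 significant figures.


TS (MPa) = 3.45 * HB
TS = 3.45 * 438
TS = 1511 MPa


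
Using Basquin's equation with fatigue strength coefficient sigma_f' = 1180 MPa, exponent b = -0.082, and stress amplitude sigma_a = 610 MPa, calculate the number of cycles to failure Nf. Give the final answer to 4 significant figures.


sigma_a = sigma_f' * (2*Nf)^b
2*Nf = (sigma_a / sigma_f')^(1/b)
2*Nf = (610 / 1180)^(1/-0.082)
2*Nf = 3122.76
Nf = 1561 cycles


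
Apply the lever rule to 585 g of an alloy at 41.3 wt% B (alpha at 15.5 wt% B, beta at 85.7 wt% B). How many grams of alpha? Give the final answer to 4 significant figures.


f_alpha = (C_beta - C0) / (C_beta - C_alpha)
f_alpha = (85.7 - 41.3) / (85.7 - 15.5) = 0.632479
m_alpha = f_alpha * m_total = 0.632479 * 585 = 370 g


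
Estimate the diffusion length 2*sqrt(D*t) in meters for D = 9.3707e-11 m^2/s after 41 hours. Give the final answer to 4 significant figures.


t = 41 hr = 147600 s
Diffusion length = 2*sqrt(D*t)
= 2*sqrt(9.3707e-11 * 147600)
= 7.438e-03 m


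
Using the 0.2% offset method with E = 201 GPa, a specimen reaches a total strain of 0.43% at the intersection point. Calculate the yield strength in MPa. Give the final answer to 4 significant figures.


Offset strain = 0.002
Elastic strain at yield = total_strain - offset = 4.3e-03 - 0.002 = 2.3e-03
sigma_y = E * elastic_strain = 201000 * 2.3e-03
sigma_y = 462.3 MPa


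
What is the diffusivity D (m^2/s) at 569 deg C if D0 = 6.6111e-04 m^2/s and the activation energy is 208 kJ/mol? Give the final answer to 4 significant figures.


D = D0 * exp(-Qd / (R*T))
T = 842.15 K
D = 6.6111e-04 * exp(-208e3 / (8.314 * 842.15))
D = 8.29e-17 m^2/s


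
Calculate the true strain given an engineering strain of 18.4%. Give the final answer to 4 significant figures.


epsilon_true = ln(1 + epsilon_eng)
epsilon_true = ln(1 + 0.184)
epsilon_true = 0.1689


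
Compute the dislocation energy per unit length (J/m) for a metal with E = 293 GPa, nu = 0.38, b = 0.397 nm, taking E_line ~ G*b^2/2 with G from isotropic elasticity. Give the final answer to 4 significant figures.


Step 1: G = E / (2*(1+nu))
G = 293 / (2*(1+0.38)) = 106.159 GPa = 1.06159e+11 Pa
Step 2: E_line = G*b^2/2
b = 0.397 nm = 3.97e-10 m
E_line = 0.5 * 1.06159e+11 * (3.97e-10)^2 = 8.366e-09 J/m


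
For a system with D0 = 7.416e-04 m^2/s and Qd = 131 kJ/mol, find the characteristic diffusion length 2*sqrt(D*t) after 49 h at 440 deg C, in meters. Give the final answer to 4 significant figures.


Step 1: D = D0 * exp(-Qd/(R*T))
T = 713.15 K
D = 7.416e-04 * exp(-131e3 / (8.314 * 713.15)) = 1.8825e-13 m^2/s
Step 2: L = 2*sqrt(D*t)
t = 49 h = 176400 s
L = 2*sqrt(1.8825e-13 * 176400) = 3.645e-04 m


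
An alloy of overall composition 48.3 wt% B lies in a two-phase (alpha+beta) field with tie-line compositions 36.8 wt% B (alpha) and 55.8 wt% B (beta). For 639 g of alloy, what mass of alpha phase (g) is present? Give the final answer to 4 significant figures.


f_alpha = (C_beta - C0) / (C_beta - C_alpha)
f_alpha = (55.8 - 48.3) / (55.8 - 36.8) = 0.394737
m_alpha = f_alpha * m_total = 0.394737 * 639 = 252.2 g


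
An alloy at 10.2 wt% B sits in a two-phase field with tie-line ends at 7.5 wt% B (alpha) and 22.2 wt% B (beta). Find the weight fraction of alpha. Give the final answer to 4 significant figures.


f_alpha = (C_beta - C0) / (C_beta - C_alpha)
f_alpha = (22.2 - 10.2) / (22.2 - 7.5)
f_alpha = 0.8163


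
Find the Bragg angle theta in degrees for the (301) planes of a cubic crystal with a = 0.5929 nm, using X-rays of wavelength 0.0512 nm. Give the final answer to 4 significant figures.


d = a / sqrt(h^2+k^2+l^2)
d = 0.5929 / sqrt(10) = 0.187491 nm
lambda = 2*d*sin(theta)  =>  sin(theta) = lambda / (2*d)
sin(theta) = 0.0512 / (2 * 0.187491) = 0.13654
theta = 7.848 deg


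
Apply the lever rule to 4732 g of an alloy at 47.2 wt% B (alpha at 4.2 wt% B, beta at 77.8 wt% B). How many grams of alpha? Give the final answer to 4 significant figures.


f_alpha = (C_beta - C0) / (C_beta - C_alpha)
f_alpha = (77.8 - 47.2) / (77.8 - 4.2) = 0.415761
m_alpha = f_alpha * m_total = 0.415761 * 4732 = 1967 g


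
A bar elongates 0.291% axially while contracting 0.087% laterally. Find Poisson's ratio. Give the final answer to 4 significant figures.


nu = -epsilon_lat / epsilon_axial
Lateral strain is contraction (negative), so using magnitudes:
nu = 0.087 / 0.291
nu = 0.299


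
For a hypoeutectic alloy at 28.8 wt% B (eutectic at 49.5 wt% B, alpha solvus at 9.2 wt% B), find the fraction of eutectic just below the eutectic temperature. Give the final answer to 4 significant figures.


f_primary = (C_e - C0) / (C_e - C_alpha_max)
f_primary = (49.5 - 28.8) / (49.5 - 9.2)
f_primary = 0.513648
f_eutectic = 1 - 0.513648 = 0.4864


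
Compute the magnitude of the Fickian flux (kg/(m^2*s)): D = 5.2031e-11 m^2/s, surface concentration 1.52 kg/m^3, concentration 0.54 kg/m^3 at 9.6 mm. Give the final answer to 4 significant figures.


J = -D * (dC/dx) = D * (C1 - C2) / dx
J = 5.2031e-11 * (1.52 - 0.54) / 9.6e-03
J = 5.311e-09 kg/(m^2*s)


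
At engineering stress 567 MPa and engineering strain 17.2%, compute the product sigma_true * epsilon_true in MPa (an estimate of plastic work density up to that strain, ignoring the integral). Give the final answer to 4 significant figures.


sigma_true = sigma_eng * (1 + epsilon_eng)
sigma_true = 567 * (1 + 0.172) = 664.524 MPa
epsilon_true = ln(1 + epsilon_eng)
epsilon_true = ln(1 + 0.172) = 0.158712
sigma_true * epsilon_true = 664.524 * 0.158712 = 105.5 MPa


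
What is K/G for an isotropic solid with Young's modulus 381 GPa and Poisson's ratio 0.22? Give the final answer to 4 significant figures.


G = E / (2*(1+nu))
G = 381 / (2*(1+0.22)) = 156.148 GPa
K = E / (3*(1-2*nu))
K = 381 / (3*(1-2*0.22)) = 226.786 GPa
K/G = 226.786 / 156.148 = 1.452


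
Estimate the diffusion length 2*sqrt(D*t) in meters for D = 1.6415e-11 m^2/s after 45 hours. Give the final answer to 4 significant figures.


t = 45 hr = 162000 s
Diffusion length = 2*sqrt(D*t)
= 2*sqrt(1.6415e-11 * 162000)
= 3.261e-03 m


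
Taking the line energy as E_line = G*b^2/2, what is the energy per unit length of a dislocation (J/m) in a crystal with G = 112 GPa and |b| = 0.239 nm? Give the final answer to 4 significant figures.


E = G*b^2/2
b = 0.239 nm = 2.39e-10 m
G = 112 GPa = 1.12e+11 Pa
E = 0.5 * 1.12e+11 * (2.39e-10)^2
E = 3.199e-09 J/m


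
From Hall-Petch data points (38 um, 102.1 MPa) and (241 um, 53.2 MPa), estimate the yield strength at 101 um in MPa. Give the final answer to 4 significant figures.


sigma_y = sigma0 + k / sqrt(d)
1/sqrt(d1) = 1/sqrt(3.8e-05) = 162.221;  1/sqrt(d2) = 64.4157
k = (sigma1 - sigma2) / (1/sqrt(d1) - 1/sqrt(d2)) = (102.1 - 53.2) / (162.221 - 64.4157) = 0.499971 MPa*m^0.5
sigma0 = sigma1 - k/sqrt(d1) = 102.1 - 0.499971*162.221 = 20.9941 MPa
sigma_y(d3) = 20.9941 + 0.499971 / sqrt(1.01e-04) = 70.74 MPa


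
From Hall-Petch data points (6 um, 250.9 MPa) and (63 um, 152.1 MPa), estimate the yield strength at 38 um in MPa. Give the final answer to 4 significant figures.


sigma_y = sigma0 + k / sqrt(d)
1/sqrt(d1) = 1/sqrt(6e-06) = 408.248;  1/sqrt(d2) = 125.988
k = (sigma1 - sigma2) / (1/sqrt(d1) - 1/sqrt(d2)) = (250.9 - 152.1) / (408.248 - 125.988) = 0.350032 MPa*m^0.5
sigma0 = sigma1 - k/sqrt(d1) = 250.9 - 0.350032*408.248 = 108 MPa
sigma_y(d3) = 108 + 0.350032 / sqrt(3.8e-05) = 164.8 MPa


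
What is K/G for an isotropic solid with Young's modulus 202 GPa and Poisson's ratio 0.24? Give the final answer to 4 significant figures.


G = E / (2*(1+nu))
G = 202 / (2*(1+0.24)) = 81.4516 GPa
K = E / (3*(1-2*nu))
K = 202 / (3*(1-2*0.24)) = 129.487 GPa
K/G = 129.487 / 81.4516 = 1.59


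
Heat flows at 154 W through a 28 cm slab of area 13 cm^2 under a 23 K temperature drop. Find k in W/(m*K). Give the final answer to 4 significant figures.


k = Q*L / (A*dT)
L = 0.28 m, A = 1.3e-03 m^2
k = 154 * 0.28 / (1.3e-03 * 23)
k = 1442 W/(m*K)


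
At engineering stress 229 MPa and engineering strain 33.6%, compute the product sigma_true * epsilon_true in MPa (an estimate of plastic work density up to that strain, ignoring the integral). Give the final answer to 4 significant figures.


sigma_true = sigma_eng * (1 + epsilon_eng)
sigma_true = 229 * (1 + 0.336) = 305.944 MPa
epsilon_true = ln(1 + epsilon_eng)
epsilon_true = ln(1 + 0.336) = 0.28968
sigma_true * epsilon_true = 305.944 * 0.28968 = 88.63 MPa


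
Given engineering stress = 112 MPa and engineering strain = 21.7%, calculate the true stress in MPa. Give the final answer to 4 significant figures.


sigma_true = sigma_eng * (1 + epsilon_eng)
sigma_true = 112 * (1 + 0.217)
sigma_true = 136.3 MPa


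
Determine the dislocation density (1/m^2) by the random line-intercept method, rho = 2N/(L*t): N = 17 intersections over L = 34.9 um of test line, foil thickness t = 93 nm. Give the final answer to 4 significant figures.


rho = 2N / (L * t)
L = 34.9 um = 3.49e-05 m, t = 93 nm = 9.3e-08 m
rho = 2 * 17 / (3.49e-05 * 9.3e-08)
rho = 1.048e+13 1/m^2


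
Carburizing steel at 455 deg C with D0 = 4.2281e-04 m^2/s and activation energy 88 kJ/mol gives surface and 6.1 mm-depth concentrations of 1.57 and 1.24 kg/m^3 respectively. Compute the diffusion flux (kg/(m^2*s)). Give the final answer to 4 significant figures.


Step 1: D = D0 * exp(-Qd/(R*T))
T = 455 + 273.15 = 728.15 K
D = 4.2281e-04 * exp(-88e3 / (8.314 * 728.15)) = 2.05656e-10 m^2/s
Step 2: J = D * (C1 - C2) / dx
J = 2.05656e-10 * (1.57 - 1.24) / 6.1e-03
J = 1.113e-08 kg/(m^2*s)


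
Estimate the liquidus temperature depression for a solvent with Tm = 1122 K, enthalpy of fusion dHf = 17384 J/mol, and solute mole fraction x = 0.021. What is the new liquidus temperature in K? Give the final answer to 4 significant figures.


dT = R*Tm^2*x / dHf
dT = 8.314 * 1122^2 * 0.021 / 17384
dT = 12.6434 K
T_new = 1122 - 12.6434 = 1109 K


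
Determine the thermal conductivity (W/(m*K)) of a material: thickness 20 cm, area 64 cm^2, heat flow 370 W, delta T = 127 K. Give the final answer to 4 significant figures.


k = Q*L / (A*dT)
L = 0.2 m, A = 6.4e-03 m^2
k = 370 * 0.2 / (6.4e-03 * 127)
k = 91.04 W/(m*K)


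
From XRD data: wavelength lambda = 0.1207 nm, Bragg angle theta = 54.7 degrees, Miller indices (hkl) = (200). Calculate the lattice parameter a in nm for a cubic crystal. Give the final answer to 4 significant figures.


d = lambda / (2*sin(theta))
d = 0.1207 / (2*sin(54.7 deg))
d = 0.0739459 nm
a = d * sqrt(h^2+k^2+l^2) = 0.0739459 * sqrt(4)
a = 0.1479 nm


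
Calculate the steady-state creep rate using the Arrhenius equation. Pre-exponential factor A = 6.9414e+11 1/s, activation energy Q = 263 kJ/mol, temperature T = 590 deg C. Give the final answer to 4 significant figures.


rate = A * exp(-Q / (R*T))
T = 590 + 273.15 = 863.15 K
rate = 6.9414e+11 * exp(-263e3 / (8.314 * 863.15))
rate = 8.416e-05 1/s


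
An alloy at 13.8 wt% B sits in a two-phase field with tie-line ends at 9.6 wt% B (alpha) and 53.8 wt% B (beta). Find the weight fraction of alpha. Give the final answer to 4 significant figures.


f_alpha = (C_beta - C0) / (C_beta - C_alpha)
f_alpha = (53.8 - 13.8) / (53.8 - 9.6)
f_alpha = 0.905


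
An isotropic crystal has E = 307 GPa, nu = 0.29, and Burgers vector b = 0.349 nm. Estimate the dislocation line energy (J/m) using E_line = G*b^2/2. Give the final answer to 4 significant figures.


Step 1: G = E / (2*(1+nu))
G = 307 / (2*(1+0.29)) = 118.992 GPa = 1.18992e+11 Pa
Step 2: E_line = G*b^2/2
b = 0.349 nm = 3.49e-10 m
E_line = 0.5 * 1.18992e+11 * (3.49e-10)^2 = 7.247e-09 J/m


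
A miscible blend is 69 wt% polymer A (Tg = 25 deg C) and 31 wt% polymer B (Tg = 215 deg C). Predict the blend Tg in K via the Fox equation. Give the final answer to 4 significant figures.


1/Tg = w1/Tg1 + w2/Tg2 (in Kelvin)
Tg1 = 298.15 K, Tg2 = 488.15 K
1/Tg = 0.69/298.15 + 0.31/488.15
Tg = 339.1 K


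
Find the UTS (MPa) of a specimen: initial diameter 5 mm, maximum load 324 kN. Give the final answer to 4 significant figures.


A0 = pi*(d/2)^2 = pi*(5/2)^2 = 19.635 mm^2
UTS = F_max / A0 = 324*1000 / 19.635
UTS = 16500 MPa


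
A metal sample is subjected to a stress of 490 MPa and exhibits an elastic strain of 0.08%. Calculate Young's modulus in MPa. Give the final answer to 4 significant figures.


E = sigma / epsilon
epsilon = 0.08% = 8e-04
E = 490 / 8e-04
E = 612500 MPa


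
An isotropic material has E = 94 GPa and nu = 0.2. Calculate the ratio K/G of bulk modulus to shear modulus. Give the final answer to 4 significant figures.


G = E / (2*(1+nu))
G = 94 / (2*(1+0.2)) = 39.1667 GPa
K = E / (3*(1-2*nu))
K = 94 / (3*(1-2*0.2)) = 52.2222 GPa
K/G = 52.2222 / 39.1667 = 1.333


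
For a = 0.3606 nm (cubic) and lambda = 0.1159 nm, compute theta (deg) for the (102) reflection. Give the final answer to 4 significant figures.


d = a / sqrt(h^2+k^2+l^2)
d = 0.3606 / sqrt(5) = 0.161265 nm
lambda = 2*d*sin(theta)  =>  sin(theta) = lambda / (2*d)
sin(theta) = 0.1159 / (2 * 0.161265) = 0.359346
theta = 21.06 deg


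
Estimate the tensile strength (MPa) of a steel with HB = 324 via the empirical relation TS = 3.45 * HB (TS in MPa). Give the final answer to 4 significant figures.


TS (MPa) = 3.45 * HB
TS = 3.45 * 324
TS = 1118 MPa


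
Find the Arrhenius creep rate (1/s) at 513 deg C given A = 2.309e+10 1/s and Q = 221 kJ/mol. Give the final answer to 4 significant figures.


rate = A * exp(-Q / (R*T))
T = 513 + 273.15 = 786.15 K
rate = 2.309e+10 * exp(-221e3 / (8.314 * 786.15))
rate = 4.774e-05 1/s


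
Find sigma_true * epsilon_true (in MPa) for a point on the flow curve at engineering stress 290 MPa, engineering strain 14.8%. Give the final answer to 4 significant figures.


sigma_true = sigma_eng * (1 + epsilon_eng)
sigma_true = 290 * (1 + 0.148) = 332.92 MPa
epsilon_true = ln(1 + epsilon_eng)
epsilon_true = ln(1 + 0.148) = 0.138021
sigma_true * epsilon_true = 332.92 * 0.138021 = 45.95 MPa


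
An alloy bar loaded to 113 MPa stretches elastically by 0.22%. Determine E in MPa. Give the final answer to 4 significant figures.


E = sigma / epsilon
epsilon = 0.22% = 2.2e-03
E = 113 / 2.2e-03
E = 51360 MPa


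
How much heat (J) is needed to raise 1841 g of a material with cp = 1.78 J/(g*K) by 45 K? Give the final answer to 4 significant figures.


Q = m * cp * dT
Q = 1841 * 1.78 * 45
Q = 147500 J


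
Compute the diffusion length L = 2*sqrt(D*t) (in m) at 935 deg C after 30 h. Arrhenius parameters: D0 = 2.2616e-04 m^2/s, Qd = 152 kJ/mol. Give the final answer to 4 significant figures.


Step 1: D = D0 * exp(-Qd/(R*T))
T = 1208.15 K
D = 2.2616e-04 * exp(-152e3 / (8.314 * 1208.15)) = 6.05932e-11 m^2/s
Step 2: L = 2*sqrt(D*t)
t = 30 h = 108000 s
L = 2*sqrt(6.05932e-11 * 108000) = 5.116e-03 m


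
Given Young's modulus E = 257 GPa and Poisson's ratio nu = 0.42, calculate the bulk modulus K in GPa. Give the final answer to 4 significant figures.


K = E / (3*(1-2*nu))
K = 257 / (3*(1-2*0.42))
K = 535.4 GPa


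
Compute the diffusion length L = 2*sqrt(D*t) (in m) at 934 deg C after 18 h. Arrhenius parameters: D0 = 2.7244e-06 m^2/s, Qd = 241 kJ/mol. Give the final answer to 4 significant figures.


Step 1: D = D0 * exp(-Qd/(R*T))
T = 1207.15 K
D = 2.7244e-06 * exp(-241e3 / (8.314 * 1207.15)) = 1.01525e-16 m^2/s
Step 2: L = 2*sqrt(D*t)
t = 18 h = 64800 s
L = 2*sqrt(1.01525e-16 * 64800) = 5.13e-06 m


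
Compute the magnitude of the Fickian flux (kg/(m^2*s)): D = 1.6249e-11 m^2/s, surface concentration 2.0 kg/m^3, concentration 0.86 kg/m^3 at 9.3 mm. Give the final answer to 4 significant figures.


J = -D * (dC/dx) = D * (C1 - C2) / dx
J = 1.6249e-11 * (2.0 - 0.86) / 9.3e-03
J = 1.992e-09 kg/(m^2*s)


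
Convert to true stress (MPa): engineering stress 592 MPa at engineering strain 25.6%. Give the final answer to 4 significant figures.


sigma_true = sigma_eng * (1 + epsilon_eng)
sigma_true = 592 * (1 + 0.256)
sigma_true = 743.6 MPa


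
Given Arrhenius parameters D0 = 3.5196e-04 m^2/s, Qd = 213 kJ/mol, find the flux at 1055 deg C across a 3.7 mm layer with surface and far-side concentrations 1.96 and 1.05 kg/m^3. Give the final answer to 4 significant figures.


Step 1: D = D0 * exp(-Qd/(R*T))
T = 1055 + 273.15 = 1328.15 K
D = 3.5196e-04 * exp(-213e3 / (8.314 * 1328.15)) = 1.47619e-12 m^2/s
Step 2: J = D * (C1 - C2) / dx
J = 1.47619e-12 * (1.96 - 1.05) / 3.7e-03
J = 3.631e-10 kg/(m^2*s)


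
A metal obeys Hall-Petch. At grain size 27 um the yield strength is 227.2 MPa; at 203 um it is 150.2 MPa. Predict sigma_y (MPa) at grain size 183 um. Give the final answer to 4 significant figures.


sigma_y = sigma0 + k / sqrt(d)
1/sqrt(d1) = 1/sqrt(2.7e-05) = 192.45;  1/sqrt(d2) = 70.1862
k = (sigma1 - sigma2) / (1/sqrt(d1) - 1/sqrt(d2)) = (227.2 - 150.2) / (192.45 - 70.1862) = 0.629786 MPa*m^0.5
sigma0 = sigma1 - k/sqrt(d1) = 227.2 - 0.629786*192.45 = 105.998 MPa
sigma_y(d3) = 105.998 + 0.629786 / sqrt(1.83e-04) = 152.6 MPa


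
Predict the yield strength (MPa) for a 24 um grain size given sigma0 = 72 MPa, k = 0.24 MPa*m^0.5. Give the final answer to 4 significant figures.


sigma_y = sigma0 + k / sqrt(d)
d = 24 um = 2.4e-05 m
sigma_y = 72 + 0.24 / sqrt(2.4e-05)
sigma_y = 121 MPa


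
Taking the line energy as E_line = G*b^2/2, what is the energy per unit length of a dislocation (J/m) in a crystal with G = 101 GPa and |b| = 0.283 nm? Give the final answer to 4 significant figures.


E = G*b^2/2
b = 0.283 nm = 2.83e-10 m
G = 101 GPa = 1.01e+11 Pa
E = 0.5 * 1.01e+11 * (2.83e-10)^2
E = 4.044e-09 J/m


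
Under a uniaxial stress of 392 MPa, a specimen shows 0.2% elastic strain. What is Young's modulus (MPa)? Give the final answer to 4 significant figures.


E = sigma / epsilon
epsilon = 0.2% = 2e-03
E = 392 / 2e-03
E = 196000 MPa


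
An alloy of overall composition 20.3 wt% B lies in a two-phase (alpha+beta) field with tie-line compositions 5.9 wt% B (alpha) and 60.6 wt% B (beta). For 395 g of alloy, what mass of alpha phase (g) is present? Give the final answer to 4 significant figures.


f_alpha = (C_beta - C0) / (C_beta - C_alpha)
f_alpha = (60.6 - 20.3) / (60.6 - 5.9) = 0.736746
m_alpha = f_alpha * m_total = 0.736746 * 395 = 291 g


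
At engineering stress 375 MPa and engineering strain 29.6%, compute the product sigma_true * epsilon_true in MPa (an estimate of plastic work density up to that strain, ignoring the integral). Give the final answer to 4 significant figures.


sigma_true = sigma_eng * (1 + epsilon_eng)
sigma_true = 375 * (1 + 0.296) = 486 MPa
epsilon_true = ln(1 + epsilon_eng)
epsilon_true = ln(1 + 0.296) = 0.259283
sigma_true * epsilon_true = 486 * 0.259283 = 126 MPa


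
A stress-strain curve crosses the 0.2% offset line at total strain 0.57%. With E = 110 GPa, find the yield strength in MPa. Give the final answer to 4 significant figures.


Offset strain = 0.002
Elastic strain at yield = total_strain - offset = 5.7e-03 - 0.002 = 3.7e-03
sigma_y = E * elastic_strain = 110000 * 3.7e-03
sigma_y = 407 MPa


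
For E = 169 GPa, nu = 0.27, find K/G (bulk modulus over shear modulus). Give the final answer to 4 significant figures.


G = E / (2*(1+nu))
G = 169 / (2*(1+0.27)) = 66.5354 GPa
K = E / (3*(1-2*nu))
K = 169 / (3*(1-2*0.27)) = 122.464 GPa
K/G = 122.464 / 66.5354 = 1.841


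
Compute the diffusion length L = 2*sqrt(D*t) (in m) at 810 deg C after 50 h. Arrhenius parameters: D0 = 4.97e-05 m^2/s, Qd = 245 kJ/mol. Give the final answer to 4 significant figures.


Step 1: D = D0 * exp(-Qd/(R*T))
T = 1083.15 K
D = 4.97e-05 * exp(-245e3 / (8.314 * 1083.15)) = 7.60091e-17 m^2/s
Step 2: L = 2*sqrt(D*t)
t = 50 h = 180000 s
L = 2*sqrt(7.60091e-17 * 180000) = 7.398e-06 m


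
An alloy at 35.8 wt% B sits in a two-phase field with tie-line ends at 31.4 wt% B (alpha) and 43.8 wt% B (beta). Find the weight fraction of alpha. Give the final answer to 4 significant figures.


f_alpha = (C_beta - C0) / (C_beta - C_alpha)
f_alpha = (43.8 - 35.8) / (43.8 - 31.4)
f_alpha = 0.6452


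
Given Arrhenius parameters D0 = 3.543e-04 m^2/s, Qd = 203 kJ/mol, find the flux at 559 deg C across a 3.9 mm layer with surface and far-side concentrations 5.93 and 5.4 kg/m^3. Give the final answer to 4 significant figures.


Step 1: D = D0 * exp(-Qd/(R*T))
T = 559 + 273.15 = 832.15 K
D = 3.543e-04 * exp(-203e3 / (8.314 * 832.15)) = 6.4041e-17 m^2/s
Step 2: J = D * (C1 - C2) / dx
J = 6.4041e-17 * (5.93 - 5.4) / 3.9e-03
J = 8.703e-15 kg/(m^2*s)


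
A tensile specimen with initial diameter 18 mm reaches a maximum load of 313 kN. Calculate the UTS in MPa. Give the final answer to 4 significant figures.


A0 = pi*(d/2)^2 = pi*(18/2)^2 = 254.469 mm^2
UTS = F_max / A0 = 313*1000 / 254.469
UTS = 1230 MPa


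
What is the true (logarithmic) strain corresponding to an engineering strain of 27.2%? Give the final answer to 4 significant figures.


epsilon_true = ln(1 + epsilon_eng)
epsilon_true = ln(1 + 0.272)
epsilon_true = 0.2406


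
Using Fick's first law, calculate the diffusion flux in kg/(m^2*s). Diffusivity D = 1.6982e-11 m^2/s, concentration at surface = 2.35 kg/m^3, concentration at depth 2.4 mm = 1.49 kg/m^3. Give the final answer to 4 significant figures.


J = -D * (dC/dx) = D * (C1 - C2) / dx
J = 1.6982e-11 * (2.35 - 1.49) / 2.4e-03
J = 6.085e-09 kg/(m^2*s)


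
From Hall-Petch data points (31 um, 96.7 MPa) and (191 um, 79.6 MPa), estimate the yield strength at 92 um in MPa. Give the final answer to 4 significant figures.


sigma_y = sigma0 + k / sqrt(d)
1/sqrt(d1) = 1/sqrt(3.1e-05) = 179.605;  1/sqrt(d2) = 72.3575
k = (sigma1 - sigma2) / (1/sqrt(d1) - 1/sqrt(d2)) = (96.7 - 79.6) / (179.605 - 72.3575) = 0.159444 MPa*m^0.5
sigma0 = sigma1 - k/sqrt(d1) = 96.7 - 0.159444*179.605 = 68.0631 MPa
sigma_y(d3) = 68.0631 + 0.159444 / sqrt(9.2e-05) = 84.69 MPa


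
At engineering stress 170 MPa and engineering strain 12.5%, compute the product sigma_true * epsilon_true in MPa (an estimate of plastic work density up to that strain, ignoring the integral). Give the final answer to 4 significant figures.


sigma_true = sigma_eng * (1 + epsilon_eng)
sigma_true = 170 * (1 + 0.125) = 191.25 MPa
epsilon_true = ln(1 + epsilon_eng)
epsilon_true = ln(1 + 0.125) = 0.117783
sigma_true * epsilon_true = 191.25 * 0.117783 = 22.53 MPa


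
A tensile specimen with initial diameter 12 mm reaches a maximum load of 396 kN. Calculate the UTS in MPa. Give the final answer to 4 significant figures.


A0 = pi*(d/2)^2 = pi*(12/2)^2 = 113.097 mm^2
UTS = F_max / A0 = 396*1000 / 113.097
UTS = 3501 MPa


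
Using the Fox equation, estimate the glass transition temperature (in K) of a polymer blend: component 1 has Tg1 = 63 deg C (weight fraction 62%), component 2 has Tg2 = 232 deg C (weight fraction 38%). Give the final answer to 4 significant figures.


1/Tg = w1/Tg1 + w2/Tg2 (in Kelvin)
Tg1 = 336.15 K, Tg2 = 505.15 K
1/Tg = 0.62/336.15 + 0.38/505.15
Tg = 385.1 K


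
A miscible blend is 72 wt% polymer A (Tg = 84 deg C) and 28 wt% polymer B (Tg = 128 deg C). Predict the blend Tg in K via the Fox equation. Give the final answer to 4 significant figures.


1/Tg = w1/Tg1 + w2/Tg2 (in Kelvin)
Tg1 = 357.15 K, Tg2 = 401.15 K
1/Tg = 0.72/357.15 + 0.28/401.15
Tg = 368.5 K


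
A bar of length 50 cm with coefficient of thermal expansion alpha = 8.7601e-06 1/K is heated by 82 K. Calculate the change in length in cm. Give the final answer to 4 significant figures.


dL = L0 * alpha * dT
dL = 50 * 8.7601e-06 * 82
dL = 0.03592 cm


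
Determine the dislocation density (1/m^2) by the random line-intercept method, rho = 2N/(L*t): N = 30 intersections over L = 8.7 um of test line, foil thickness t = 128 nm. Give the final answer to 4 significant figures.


rho = 2N / (L * t)
L = 8.7 um = 8.7e-06 m, t = 128 nm = 1.28e-07 m
rho = 2 * 30 / (8.7e-06 * 1.28e-07)
rho = 5.388e+13 1/m^2


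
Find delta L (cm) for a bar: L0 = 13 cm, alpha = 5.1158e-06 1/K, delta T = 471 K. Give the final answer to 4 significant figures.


dL = L0 * alpha * dT
dL = 13 * 5.1158e-06 * 471
dL = 0.03132 cm


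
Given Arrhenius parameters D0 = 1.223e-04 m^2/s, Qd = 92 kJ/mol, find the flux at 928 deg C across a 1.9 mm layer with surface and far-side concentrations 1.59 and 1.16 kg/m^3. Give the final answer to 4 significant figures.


Step 1: D = D0 * exp(-Qd/(R*T))
T = 928 + 273.15 = 1201.15 K
D = 1.223e-04 * exp(-92e3 / (8.314 * 1201.15)) = 1.22028e-08 m^2/s
Step 2: J = D * (C1 - C2) / dx
J = 1.22028e-08 * (1.59 - 1.16) / 1.9e-03
J = 2.762e-06 kg/(m^2*s)


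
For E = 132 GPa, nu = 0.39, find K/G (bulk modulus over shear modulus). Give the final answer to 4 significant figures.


G = E / (2*(1+nu))
G = 132 / (2*(1+0.39)) = 47.482 GPa
K = E / (3*(1-2*nu))
K = 132 / (3*(1-2*0.39)) = 200 GPa
K/G = 200 / 47.482 = 4.212


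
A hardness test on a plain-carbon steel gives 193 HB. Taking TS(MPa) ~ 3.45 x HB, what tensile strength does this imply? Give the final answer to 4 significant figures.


TS (MPa) = 3.45 * HB
TS = 3.45 * 193
TS = 665.9 MPa


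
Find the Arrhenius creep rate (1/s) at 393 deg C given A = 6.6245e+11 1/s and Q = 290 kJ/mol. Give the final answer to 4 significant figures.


rate = A * exp(-Q / (R*T))
T = 393 + 273.15 = 666.15 K
rate = 6.6245e+11 * exp(-290e3 / (8.314 * 666.15))
rate = 1.204e-11 1/s


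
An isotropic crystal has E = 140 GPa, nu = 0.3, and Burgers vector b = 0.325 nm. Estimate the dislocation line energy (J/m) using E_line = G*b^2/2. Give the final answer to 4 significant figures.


Step 1: G = E / (2*(1+nu))
G = 140 / (2*(1+0.3)) = 53.8462 GPa = 5.38462e+10 Pa
Step 2: E_line = G*b^2/2
b = 0.325 nm = 3.25e-10 m
E_line = 0.5 * 5.38462e+10 * (3.25e-10)^2 = 2.844e-09 J/m


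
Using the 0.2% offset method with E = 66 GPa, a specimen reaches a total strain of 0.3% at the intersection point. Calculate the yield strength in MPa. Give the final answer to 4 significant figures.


Offset strain = 0.002
Elastic strain at yield = total_strain - offset = 3e-03 - 0.002 = 1e-03
sigma_y = E * elastic_strain = 66000 * 1e-03
sigma_y = 66 MPa


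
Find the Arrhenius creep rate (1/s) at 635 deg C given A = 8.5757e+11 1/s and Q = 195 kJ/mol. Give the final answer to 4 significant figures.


rate = A * exp(-Q / (R*T))
T = 635 + 273.15 = 908.15 K
rate = 8.5757e+11 * exp(-195e3 / (8.314 * 908.15))
rate = 5.211 1/s


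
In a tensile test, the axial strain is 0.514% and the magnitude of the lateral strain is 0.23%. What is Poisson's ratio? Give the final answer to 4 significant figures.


nu = -epsilon_lat / epsilon_axial
Lateral strain is contraction (negative), so using magnitudes:
nu = 0.23 / 0.514
nu = 0.4475


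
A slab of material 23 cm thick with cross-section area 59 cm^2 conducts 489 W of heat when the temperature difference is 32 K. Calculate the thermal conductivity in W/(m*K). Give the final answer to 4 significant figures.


k = Q*L / (A*dT)
L = 0.23 m, A = 5.9e-03 m^2
k = 489 * 0.23 / (5.9e-03 * 32)
k = 595.7 W/(m*K)


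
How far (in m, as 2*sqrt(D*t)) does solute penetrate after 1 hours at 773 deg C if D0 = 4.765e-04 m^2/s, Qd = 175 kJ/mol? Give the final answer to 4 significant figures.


Step 1: D = D0 * exp(-Qd/(R*T))
T = 1046.15 K
D = 4.765e-04 * exp(-175e3 / (8.314 * 1046.15)) = 8.70834e-13 m^2/s
Step 2: L = 2*sqrt(D*t)
t = 1 h = 3600 s
L = 2*sqrt(8.70834e-13 * 3600) = 1.12e-04 m


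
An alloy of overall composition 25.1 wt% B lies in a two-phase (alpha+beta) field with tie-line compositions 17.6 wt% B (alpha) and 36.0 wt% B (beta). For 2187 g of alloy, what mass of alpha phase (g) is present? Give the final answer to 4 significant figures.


f_alpha = (C_beta - C0) / (C_beta - C_alpha)
f_alpha = (36.0 - 25.1) / (36.0 - 17.6) = 0.592391
m_alpha = f_alpha * m_total = 0.592391 * 2187 = 1296 g


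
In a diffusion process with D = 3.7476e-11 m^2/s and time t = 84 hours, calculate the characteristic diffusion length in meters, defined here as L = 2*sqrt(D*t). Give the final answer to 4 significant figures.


t = 84 hr = 302400 s
Diffusion length = 2*sqrt(D*t)
= 2*sqrt(3.7476e-11 * 302400)
= 6.733e-03 m


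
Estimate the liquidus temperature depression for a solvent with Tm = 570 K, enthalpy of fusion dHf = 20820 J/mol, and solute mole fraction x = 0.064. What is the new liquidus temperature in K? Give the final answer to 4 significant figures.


dT = R*Tm^2*x / dHf
dT = 8.314 * 570^2 * 0.064 / 20820
dT = 8.30346 K
T_new = 570 - 8.30346 = 561.7 K


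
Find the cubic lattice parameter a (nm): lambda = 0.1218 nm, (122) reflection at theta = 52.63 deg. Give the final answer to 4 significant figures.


d = lambda / (2*sin(theta))
d = 0.1218 / (2*sin(52.63 deg))
d = 0.0766296 nm
a = d * sqrt(h^2+k^2+l^2) = 0.0766296 * sqrt(9)
a = 0.2299 nm


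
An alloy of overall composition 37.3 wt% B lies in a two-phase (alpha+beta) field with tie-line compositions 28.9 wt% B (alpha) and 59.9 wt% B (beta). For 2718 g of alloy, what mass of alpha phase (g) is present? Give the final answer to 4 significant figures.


f_alpha = (C_beta - C0) / (C_beta - C_alpha)
f_alpha = (59.9 - 37.3) / (59.9 - 28.9) = 0.729032
m_alpha = f_alpha * m_total = 0.729032 * 2718 = 1982 g


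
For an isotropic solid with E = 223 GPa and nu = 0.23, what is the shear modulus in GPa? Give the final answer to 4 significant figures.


G = E / (2*(1+nu))
G = 223 / (2*(1+0.23))
G = 90.65 GPa


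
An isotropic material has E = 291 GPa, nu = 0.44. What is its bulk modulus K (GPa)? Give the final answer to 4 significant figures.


K = E / (3*(1-2*nu))
K = 291 / (3*(1-2*0.44))
K = 808.3 GPa


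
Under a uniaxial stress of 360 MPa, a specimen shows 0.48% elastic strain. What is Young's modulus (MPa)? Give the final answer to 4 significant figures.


E = sigma / epsilon
epsilon = 0.48% = 4.8e-03
E = 360 / 4.8e-03
E = 75000 MPa


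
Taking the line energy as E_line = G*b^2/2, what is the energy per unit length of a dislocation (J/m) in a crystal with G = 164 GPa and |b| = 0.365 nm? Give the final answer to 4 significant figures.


E = G*b^2/2
b = 0.365 nm = 3.65e-10 m
G = 164 GPa = 1.64e+11 Pa
E = 0.5 * 1.64e+11 * (3.65e-10)^2
E = 1.092e-08 J/m


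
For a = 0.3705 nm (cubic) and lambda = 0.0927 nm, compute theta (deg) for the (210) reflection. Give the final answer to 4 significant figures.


d = a / sqrt(h^2+k^2+l^2)
d = 0.3705 / sqrt(5) = 0.165693 nm
lambda = 2*d*sin(theta)  =>  sin(theta) = lambda / (2*d)
sin(theta) = 0.0927 / (2 * 0.165693) = 0.279735
theta = 16.24 deg


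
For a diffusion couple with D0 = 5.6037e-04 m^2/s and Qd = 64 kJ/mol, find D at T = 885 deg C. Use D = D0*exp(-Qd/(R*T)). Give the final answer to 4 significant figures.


D = D0 * exp(-Qd / (R*T))
T = 1158.15 K
D = 5.6037e-04 * exp(-64e3 / (8.314 * 1158.15))
D = 7.275e-07 m^2/s


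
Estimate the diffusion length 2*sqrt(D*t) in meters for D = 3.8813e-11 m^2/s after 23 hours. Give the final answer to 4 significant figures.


t = 23 hr = 82800 s
Diffusion length = 2*sqrt(D*t)
= 2*sqrt(3.8813e-11 * 82800)
= 3.585e-03 m


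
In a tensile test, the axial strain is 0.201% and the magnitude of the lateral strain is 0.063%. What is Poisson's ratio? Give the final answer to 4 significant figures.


nu = -epsilon_lat / epsilon_axial
Lateral strain is contraction (negative), so using magnitudes:
nu = 0.063 / 0.201
nu = 0.3134


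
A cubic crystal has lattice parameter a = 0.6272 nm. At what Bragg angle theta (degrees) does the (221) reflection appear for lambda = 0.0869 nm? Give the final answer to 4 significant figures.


d = a / sqrt(h^2+k^2+l^2)
d = 0.6272 / sqrt(9) = 0.209067 nm
lambda = 2*d*sin(theta)  =>  sin(theta) = lambda / (2*d)
sin(theta) = 0.0869 / (2 * 0.209067) = 0.207828
theta = 12 deg


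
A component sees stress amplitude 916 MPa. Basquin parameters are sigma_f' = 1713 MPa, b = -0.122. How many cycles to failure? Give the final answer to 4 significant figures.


sigma_a = sigma_f' * (2*Nf)^b
2*Nf = (sigma_a / sigma_f')^(1/b)
2*Nf = (916 / 1713)^(1/-0.122)
2*Nf = 169.191
Nf = 84.6 cycles


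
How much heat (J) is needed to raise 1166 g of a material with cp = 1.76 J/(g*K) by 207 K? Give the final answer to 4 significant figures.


Q = m * cp * dT
Q = 1166 * 1.76 * 207
Q = 424800 J


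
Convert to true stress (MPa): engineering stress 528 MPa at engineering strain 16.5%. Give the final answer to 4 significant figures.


sigma_true = sigma_eng * (1 + epsilon_eng)
sigma_true = 528 * (1 + 0.165)
sigma_true = 615.1 MPa


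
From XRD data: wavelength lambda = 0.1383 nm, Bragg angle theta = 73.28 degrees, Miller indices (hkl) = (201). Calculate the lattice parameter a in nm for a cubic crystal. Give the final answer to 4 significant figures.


d = lambda / (2*sin(theta))
d = 0.1383 / (2*sin(73.28 deg))
d = 0.0722026 nm
a = d * sqrt(h^2+k^2+l^2) = 0.0722026 * sqrt(5)
a = 0.1614 nm


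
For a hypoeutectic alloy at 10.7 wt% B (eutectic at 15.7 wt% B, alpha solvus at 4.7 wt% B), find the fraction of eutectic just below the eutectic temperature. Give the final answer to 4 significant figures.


f_primary = (C_e - C0) / (C_e - C_alpha_max)
f_primary = (15.7 - 10.7) / (15.7 - 4.7)
f_primary = 0.454545
f_eutectic = 1 - 0.454545 = 0.5455


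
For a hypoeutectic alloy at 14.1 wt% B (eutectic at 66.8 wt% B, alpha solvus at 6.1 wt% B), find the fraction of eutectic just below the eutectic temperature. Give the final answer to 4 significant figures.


f_primary = (C_e - C0) / (C_e - C_alpha_max)
f_primary = (66.8 - 14.1) / (66.8 - 6.1)
f_primary = 0.868204
f_eutectic = 1 - 0.868204 = 0.1318


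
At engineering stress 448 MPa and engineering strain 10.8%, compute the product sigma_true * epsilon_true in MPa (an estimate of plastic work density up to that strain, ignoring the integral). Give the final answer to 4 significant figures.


sigma_true = sigma_eng * (1 + epsilon_eng)
sigma_true = 448 * (1 + 0.108) = 496.384 MPa
epsilon_true = ln(1 + epsilon_eng)
epsilon_true = ln(1 + 0.108) = 0.102557
sigma_true * epsilon_true = 496.384 * 0.102557 = 50.91 MPa


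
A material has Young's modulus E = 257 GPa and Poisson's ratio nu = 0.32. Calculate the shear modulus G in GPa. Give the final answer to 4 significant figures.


G = E / (2*(1+nu))
G = 257 / (2*(1+0.32))
G = 97.35 GPa


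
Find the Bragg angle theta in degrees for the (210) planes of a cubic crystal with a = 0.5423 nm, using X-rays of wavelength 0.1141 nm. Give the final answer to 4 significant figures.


d = a / sqrt(h^2+k^2+l^2)
d = 0.5423 / sqrt(5) = 0.242524 nm
lambda = 2*d*sin(theta)  =>  sin(theta) = lambda / (2*d)
sin(theta) = 0.1141 / (2 * 0.242524) = 0.235235
theta = 13.61 deg


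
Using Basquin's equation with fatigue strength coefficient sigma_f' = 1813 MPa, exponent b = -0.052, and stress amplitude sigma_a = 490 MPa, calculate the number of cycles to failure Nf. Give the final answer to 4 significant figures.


sigma_a = sigma_f' * (2*Nf)^b
2*Nf = (sigma_a / sigma_f')^(1/b)
2*Nf = (490 / 1813)^(1/-0.052)
2*Nf = 8.45194e+10
Nf = 4.226e+10 cycles


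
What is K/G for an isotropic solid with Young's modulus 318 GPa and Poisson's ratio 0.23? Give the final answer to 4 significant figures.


G = E / (2*(1+nu))
G = 318 / (2*(1+0.23)) = 129.268 GPa
K = E / (3*(1-2*nu))
K = 318 / (3*(1-2*0.23)) = 196.296 GPa
K/G = 196.296 / 129.268 = 1.519


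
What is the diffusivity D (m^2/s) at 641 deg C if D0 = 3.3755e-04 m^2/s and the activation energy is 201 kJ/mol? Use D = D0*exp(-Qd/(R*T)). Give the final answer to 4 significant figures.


D = D0 * exp(-Qd / (R*T))
T = 914.15 K
D = 3.3755e-04 * exp(-201e3 / (8.314 * 914.15))
D = 1.103e-15 m^2/s


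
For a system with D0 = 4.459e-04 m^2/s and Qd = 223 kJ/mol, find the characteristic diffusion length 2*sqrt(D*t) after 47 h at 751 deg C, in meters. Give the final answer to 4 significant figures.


Step 1: D = D0 * exp(-Qd/(R*T))
T = 1024.15 K
D = 4.459e-04 * exp(-223e3 / (8.314 * 1024.15)) = 1.88441e-15 m^2/s
Step 2: L = 2*sqrt(D*t)
t = 47 h = 169200 s
L = 2*sqrt(1.88441e-15 * 169200) = 3.571e-05 m


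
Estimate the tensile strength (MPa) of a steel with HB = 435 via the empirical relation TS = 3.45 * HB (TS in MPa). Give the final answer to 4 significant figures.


TS (MPa) = 3.45 * HB
TS = 3.45 * 435
TS = 1501 MPa


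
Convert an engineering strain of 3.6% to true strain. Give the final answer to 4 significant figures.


epsilon_true = ln(1 + epsilon_eng)
epsilon_true = ln(1 + 0.036)
epsilon_true = 0.03537


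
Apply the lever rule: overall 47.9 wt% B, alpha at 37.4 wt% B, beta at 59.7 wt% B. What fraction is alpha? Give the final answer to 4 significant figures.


f_alpha = (C_beta - C0) / (C_beta - C_alpha)
f_alpha = (59.7 - 47.9) / (59.7 - 37.4)
f_alpha = 0.5291


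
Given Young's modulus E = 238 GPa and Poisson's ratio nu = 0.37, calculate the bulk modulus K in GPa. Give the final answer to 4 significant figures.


K = E / (3*(1-2*nu))
K = 238 / (3*(1-2*0.37))
K = 305.1 GPa


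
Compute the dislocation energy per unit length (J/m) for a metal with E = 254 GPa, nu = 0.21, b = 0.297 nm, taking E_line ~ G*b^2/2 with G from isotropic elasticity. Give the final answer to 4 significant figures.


Step 1: G = E / (2*(1+nu))
G = 254 / (2*(1+0.21)) = 104.959 GPa = 1.04959e+11 Pa
Step 2: E_line = G*b^2/2
b = 0.297 nm = 2.97e-10 m
E_line = 0.5 * 1.04959e+11 * (2.97e-10)^2 = 4.629e-09 J/m


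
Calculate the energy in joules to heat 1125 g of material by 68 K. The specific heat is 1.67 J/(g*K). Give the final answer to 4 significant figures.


Q = m * cp * dT
Q = 1125 * 1.67 * 68
Q = 127800 J


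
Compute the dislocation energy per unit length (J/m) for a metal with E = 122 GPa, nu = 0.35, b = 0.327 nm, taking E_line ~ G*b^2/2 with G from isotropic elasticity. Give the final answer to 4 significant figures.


Step 1: G = E / (2*(1+nu))
G = 122 / (2*(1+0.35)) = 45.1852 GPa = 4.51852e+10 Pa
Step 2: E_line = G*b^2/2
b = 0.327 nm = 3.27e-10 m
E_line = 0.5 * 4.51852e+10 * (3.27e-10)^2 = 2.416e-09 J/m


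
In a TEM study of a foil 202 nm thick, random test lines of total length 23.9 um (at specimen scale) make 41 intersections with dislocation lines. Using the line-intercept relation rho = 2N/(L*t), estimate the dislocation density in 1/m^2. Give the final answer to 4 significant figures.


rho = 2N / (L * t)
L = 23.9 um = 2.39e-05 m, t = 202 nm = 2.02e-07 m
rho = 2 * 41 / (2.39e-05 * 2.02e-07)
rho = 1.698e+13 1/m^2


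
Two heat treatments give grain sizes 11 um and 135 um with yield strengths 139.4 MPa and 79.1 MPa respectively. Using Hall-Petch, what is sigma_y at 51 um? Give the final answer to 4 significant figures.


sigma_y = sigma0 + k / sqrt(d)
1/sqrt(d1) = 1/sqrt(1.1e-05) = 301.511;  1/sqrt(d2) = 86.0663
k = (sigma1 - sigma2) / (1/sqrt(d1) - 1/sqrt(d2)) = (139.4 - 79.1) / (301.511 - 86.0663) = 0.279886 MPa*m^0.5
sigma0 = sigma1 - k/sqrt(d1) = 139.4 - 0.279886*301.511 = 55.0113 MPa
sigma_y(d3) = 55.0113 + 0.279886 / sqrt(5.1e-05) = 94.2 MPa
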